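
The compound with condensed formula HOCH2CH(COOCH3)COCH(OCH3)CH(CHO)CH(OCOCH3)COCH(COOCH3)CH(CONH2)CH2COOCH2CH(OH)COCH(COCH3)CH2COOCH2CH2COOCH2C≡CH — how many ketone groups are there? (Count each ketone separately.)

Reading the structure from left to right:
  HOCH2: HO– on an sp³ carbon → alcohol.
  CH(COOCH3): pendant –COOCH3: carbonyl C bonded to C and –OCH3 → ester.
  CO: –C(=O)– with carbon on both sides → ketone.
  CH(OCH3): pendant –OCH3: C–O–C with sp³ C, no adjacent C=O → ether.
  CH(CHO): pendant –CHO: carbonyl C bonded to C and H → aldehyde.
  CH(OCOCH3): pendant –OC(=O)CH3: an acyloxy group → ester.
  CO: –C(=O)– with carbon on both sides → ketone.
  CH(COOCH3): pendant –COOCH3: carbonyl C bonded to C and –OCH3 → ester.
  CH(CONH2): pendant –CONH2: carbonyl C bonded to C and N → amide.
  CH2COOCH2: –C(=O)–O–C with C on the carbonyl side → ester.
  CH(OH): –OH on an sp³ carbon → alcohol (secondary).
  CO: –C(=O)– with carbon on both sides → ketone.
  CH(COCH3): pendant –COCH3: carbonyl C bonded to two carbons → ketone.
  CH2COOCH2: –C(=O)–O–C with C on the carbonyl side → ester.
  CH2COOCH2: –C(=O)–O–C with C on the carbonyl side → ester.
  C≡CH: C≡C triple bond → alkyne.
Ketone appears at: CO, CO, CO, CH(COCH3) → 4.

4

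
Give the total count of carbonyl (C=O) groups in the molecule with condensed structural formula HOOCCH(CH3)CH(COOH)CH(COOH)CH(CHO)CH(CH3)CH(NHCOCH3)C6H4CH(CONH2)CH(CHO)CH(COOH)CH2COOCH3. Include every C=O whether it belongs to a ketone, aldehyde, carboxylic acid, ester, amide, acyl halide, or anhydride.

9

HOOC: carboxylic acid, 1 C=O (running total 1).
CH(COOH): carboxylic acid, 1 C=O (running total 2).
CH(COOH): carboxylic acid, 1 C=O (running total 3).
CH(CHO): aldehyde, 1 C=O (running total 4).
CH(NHCOCH3): amide, 1 C=O (running total 5).
CH(CONH2): amide, 1 C=O (running total 6).
CH(CHO): aldehyde, 1 C=O (running total 7).
CH(COOH): carboxylic acid, 1 C=O (running total 8).
COOCH3: ester, 1 C=O (running total 9).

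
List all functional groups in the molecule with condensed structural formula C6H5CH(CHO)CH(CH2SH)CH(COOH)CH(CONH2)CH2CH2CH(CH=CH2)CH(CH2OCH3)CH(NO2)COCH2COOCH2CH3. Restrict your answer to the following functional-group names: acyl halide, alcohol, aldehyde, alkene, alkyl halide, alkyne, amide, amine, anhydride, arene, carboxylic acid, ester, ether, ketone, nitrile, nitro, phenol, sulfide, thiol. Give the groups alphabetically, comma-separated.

aldehyde, alkene, amide, arene, carboxylic acid, ester, ether, ketone, nitro, thiol

C6H5– phenyl ring → arene.
pendant –CHO: carbonyl C bonded to C and H → aldehyde.
pendant –CH2SH → thiol.
pendant –COOH: carbonyl C bonded to C and –OH → carboxylic acid.
pendant –CONH2: carbonyl C bonded to C and N → amide.
pendant –CH=CH2: C=C double bond → alkene.
pendant –CH2OCH3: C–O–C linkage → ether.
–NO2 on an sp³ carbon → nitro (the N=O is not a carbonyl).
–C(=O)– with carbon on both sides → ketone.
–C(=O)OCH2CH3: carbonyl C bonded to C and to –OEt → ester.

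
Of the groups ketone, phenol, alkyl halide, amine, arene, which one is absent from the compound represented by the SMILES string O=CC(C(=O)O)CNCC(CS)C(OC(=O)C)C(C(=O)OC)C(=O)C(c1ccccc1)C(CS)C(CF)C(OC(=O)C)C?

phenol

arene: present (CH(C6H5) — pendant –C6H5: benzene ring → arene).
alkyl halide: present (CH(CH2F) — pendant –CH2X: halogen on sp³ carbon → alkyl halide).
amine: present (CH2NHCH2 — C–N–C with sp³ carbons and no adjacent C=O → amine (secondary)).
ketone: present (CO — –C(=O)– with carbon on both sides → ketone).
phenol: no segment matches this pattern.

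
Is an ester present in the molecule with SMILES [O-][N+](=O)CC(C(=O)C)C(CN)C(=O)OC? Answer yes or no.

–NO2 on carbon → nitro group.
pendant –COCH3: carbonyl C bonded to two carbons → ketone.
pendant –CH2NH2: N on sp³ C, no adjacent C=O → amine.
–C(=O)OCH3: carbonyl C bonded to C and to –OCH3 → ester (not ketone + ether).
The COOCH3 segment supplies the ester: –C(=O)OCH3: carbonyl C bonded to C and to –OCH3 → ester (not ketone + ether).

yes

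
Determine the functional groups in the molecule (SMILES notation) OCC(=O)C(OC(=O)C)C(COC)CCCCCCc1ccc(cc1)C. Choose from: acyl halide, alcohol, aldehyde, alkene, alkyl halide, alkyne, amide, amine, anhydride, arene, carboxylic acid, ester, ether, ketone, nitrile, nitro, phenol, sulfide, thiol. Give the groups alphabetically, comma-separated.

alcohol, arene, ester, ether, ketone

HO– on an sp³ carbon → alcohol.
–C(=O)– with carbon on both sides → ketone.
pendant –OC(=O)CH3: an acyloxy group → ester.
pendant –CH2OCH3: C–O–C linkage → ether.
para-disubstituted benzene ring → arene.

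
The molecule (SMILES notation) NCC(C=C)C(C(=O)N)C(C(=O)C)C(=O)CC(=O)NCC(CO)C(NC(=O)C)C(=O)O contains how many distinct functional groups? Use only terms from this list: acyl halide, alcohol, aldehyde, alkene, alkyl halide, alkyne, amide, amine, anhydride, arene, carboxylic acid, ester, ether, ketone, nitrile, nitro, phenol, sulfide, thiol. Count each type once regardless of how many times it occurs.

–NH2 on an sp³ carbon with no adjacent C=O → amine.
pendant –CH=CH2: C=C double bond → alkene.
pendant –CONH2: carbonyl C bonded to C and N → amide.
pendant –COCH3: carbonyl C bonded to two carbons → ketone.
–C(=O)– with carbon on both sides → ketone.
–C(=O)–N– linkage → amide (the N is not an amine).
pendant –CH2OH on an sp³ backbone C → alcohol.
pendant –NHC(=O)CH3: N bonded to a carbonyl → amide (not amine).
–COOH: carbonyl C bonded to –OH and C → carboxylic acid (the –OH is not a separate alcohol).
Distinct types present: alcohol, alkene, amide, amine, carboxylic acid, ketone.

6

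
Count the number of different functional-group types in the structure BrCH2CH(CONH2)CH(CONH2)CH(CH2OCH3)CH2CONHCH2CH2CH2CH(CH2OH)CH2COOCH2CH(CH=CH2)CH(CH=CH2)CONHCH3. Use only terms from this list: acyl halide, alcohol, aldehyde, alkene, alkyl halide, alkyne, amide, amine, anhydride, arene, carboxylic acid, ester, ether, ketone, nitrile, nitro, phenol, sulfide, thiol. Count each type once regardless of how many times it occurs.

6

Working along the chain:
  BrCH2: halogen on an sp³ carbon → alkyl halide.
  CH(CONH2): pendant –CONH2: carbonyl C bonded to C and N → amide.
  CH(CONH2): pendant –CONH2: carbonyl C bonded to C and N → amide.
  CH(CH2OCH3): pendant –CH2OCH3: C–O–C linkage → ether.
  CH2CONHCH2: –C(=O)–N– linkage → amide (the N is not an amine).
  CH(CH2OH): pendant –CH2OH on an sp³ backbone C → alcohol.
  CH2COOCH2: –C(=O)–O–C with C on the carbonyl side → ester.
  CH(CH=CH2): pendant –CH=CH2: C=C double bond → alkene.
  CH(CH=CH2): pendant –CH=CH2: C=C double bond → alkene.
  CONHCH3: –C(=O)NHCH3: carbonyl C bonded to C and to N → amide (the N is not an amine).
Distinct types present: alcohol, alkene, alkyl halide, amide, ester, ether.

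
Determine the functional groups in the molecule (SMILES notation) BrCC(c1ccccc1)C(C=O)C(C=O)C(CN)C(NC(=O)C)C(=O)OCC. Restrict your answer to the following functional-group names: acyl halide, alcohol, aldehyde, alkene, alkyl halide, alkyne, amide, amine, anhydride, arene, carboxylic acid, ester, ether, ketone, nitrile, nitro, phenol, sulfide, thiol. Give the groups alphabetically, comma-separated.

halogen on an sp³ carbon → alkyl halide.
pendant –C6H5: benzene ring → arene.
pendant –CHO: carbonyl C bonded to C and H → aldehyde.
pendant –CHO: carbonyl C bonded to C and H → aldehyde.
pendant –CH2NH2: N on sp³ C, no adjacent C=O → amine.
pendant –NHC(=O)CH3: N bonded to a carbonyl → amide (not amine).
–C(=O)OCH2CH3: carbonyl C bonded to C and to –OEt → ester.

aldehyde, alkyl halide, amide, amine, arene, ester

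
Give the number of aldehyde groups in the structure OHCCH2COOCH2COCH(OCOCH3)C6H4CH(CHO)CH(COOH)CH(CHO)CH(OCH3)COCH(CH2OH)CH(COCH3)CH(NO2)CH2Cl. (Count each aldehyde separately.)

3

terminal –CHO: carbonyl C bonded to H and C → aldehyde.
–C(=O)–O–C with C on the carbonyl side → ester.
–C(=O)– with carbon on both sides → ketone.
pendant –OC(=O)CH3: an acyloxy group → ester.
para-disubstituted benzene ring → arene.
pendant –CHO: carbonyl C bonded to C and H → aldehyde.
pendant –COOH: carbonyl C bonded to C and –OH → carboxylic acid.
pendant –CHO: carbonyl C bonded to C and H → aldehyde.
pendant –OCH3: C–O–C with sp³ C, no adjacent C=O → ether.
–C(=O)– with carbon on both sides → ketone.
pendant –CH2OH on an sp³ backbone C → alcohol.
pendant –COCH3: carbonyl C bonded to two carbons → ketone.
–NO2 on an sp³ carbon → nitro (the N=O is not a carbonyl).
halogen on an sp³ carbon → alkyl halide.
Aldehyde appears at: OHC, CH(CHO), CH(CHO) → 3.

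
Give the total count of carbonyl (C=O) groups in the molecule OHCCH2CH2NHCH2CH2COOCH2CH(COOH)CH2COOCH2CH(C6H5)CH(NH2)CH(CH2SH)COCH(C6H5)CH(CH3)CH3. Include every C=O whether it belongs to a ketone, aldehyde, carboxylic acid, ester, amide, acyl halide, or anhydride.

5

OHC: aldehyde, 1 C=O (running total 1).
CH2COOCH2: ester, 1 C=O (running total 2).
CH(COOH): carboxylic acid, 1 C=O (running total 3).
CH2COOCH2: ester, 1 C=O (running total 4).
CO: ketone, 1 C=O (running total 5).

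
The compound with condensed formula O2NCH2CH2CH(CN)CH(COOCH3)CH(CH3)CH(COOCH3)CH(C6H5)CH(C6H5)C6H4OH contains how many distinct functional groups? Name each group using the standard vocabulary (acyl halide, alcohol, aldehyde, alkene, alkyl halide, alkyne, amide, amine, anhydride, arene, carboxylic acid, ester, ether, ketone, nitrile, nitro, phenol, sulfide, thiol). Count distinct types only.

5

–NO2 on carbon → nitro group.
pendant –C≡N: nitrile.
pendant –COOCH3: carbonyl C bonded to C and –OCH3 → ester.
pendant –COOCH3: carbonyl C bonded to C and –OCH3 → ester.
pendant –C6H5: benzene ring → arene.
pendant –C6H5: benzene ring → arene.
–OH attached directly to an aromatic ring → phenol (not alcohol); the ring itself is an arene.
Distinct types present: arene, ester, nitrile, nitro, phenol.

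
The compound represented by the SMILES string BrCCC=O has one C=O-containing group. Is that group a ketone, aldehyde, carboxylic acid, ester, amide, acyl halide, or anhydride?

The carbonyl is in the CHO segment: terminal –CHO: carbonyl C bonded to H and C → aldehyde.

aldehyde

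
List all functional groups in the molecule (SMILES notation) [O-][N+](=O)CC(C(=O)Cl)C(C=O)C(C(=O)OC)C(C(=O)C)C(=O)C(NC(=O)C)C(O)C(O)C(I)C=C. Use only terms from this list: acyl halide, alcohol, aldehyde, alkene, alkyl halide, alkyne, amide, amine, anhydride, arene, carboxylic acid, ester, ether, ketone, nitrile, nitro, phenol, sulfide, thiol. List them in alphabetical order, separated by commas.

Working along the chain:
  O2NCH2: –NO2 on carbon → nitro group.
  CH(COCl): pendant –C(=O)X: carbonyl C bonded to C and halogen → acyl halide.
  CH(CHO): pendant –CHO: carbonyl C bonded to C and H → aldehyde.
  CH(COOCH3): pendant –COOCH3: carbonyl C bonded to C and –OCH3 → ester.
  CH(COCH3): pendant –COCH3: carbonyl C bonded to two carbons → ketone.
  CO: –C(=O)– with carbon on both sides → ketone.
  CH(NHCOCH3): pendant –NHC(=O)CH3: N bonded to a carbonyl → amide (not amine).
  CH(OH): –OH on an sp³ carbon → alcohol (secondary).
  CH(OH): –OH on an sp³ carbon → alcohol (secondary).
  CH(I): halogen on an sp³ carbon → alkyl halide.
  CH=CH2: C=C double bond → alkene.

acyl halide, alcohol, aldehyde, alkene, alkyl halide, amide, ester, ketone, nitro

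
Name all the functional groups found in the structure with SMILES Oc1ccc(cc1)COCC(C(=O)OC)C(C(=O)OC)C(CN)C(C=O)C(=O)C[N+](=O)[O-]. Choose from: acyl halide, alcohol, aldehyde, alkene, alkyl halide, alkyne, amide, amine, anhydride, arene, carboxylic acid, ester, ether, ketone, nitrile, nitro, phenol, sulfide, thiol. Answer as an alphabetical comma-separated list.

Working along the chain:
  HOC6H4: –OH attached directly to an aromatic ring → phenol (not alcohol); the ring itself is an arene.
  CH2OCH2: C–O–C with sp³ carbons on both sides and no adjacent C=O → ether.
  CH(COOCH3): pendant –COOCH3: carbonyl C bonded to C and –OCH3 → ester.
  CH(COOCH3): pendant –COOCH3: carbonyl C bonded to C and –OCH3 → ester.
  CH(CH2NH2): pendant –CH2NH2: N on sp³ C, no adjacent C=O → amine.
  CH(CHO): pendant –CHO: carbonyl C bonded to C and H → aldehyde.
  CO: –C(=O)– with carbon on both sides → ketone.
  CH2NO2: –NO2 on carbon → nitro group.

aldehyde, amine, arene, ester, ether, ketone, nitro, phenol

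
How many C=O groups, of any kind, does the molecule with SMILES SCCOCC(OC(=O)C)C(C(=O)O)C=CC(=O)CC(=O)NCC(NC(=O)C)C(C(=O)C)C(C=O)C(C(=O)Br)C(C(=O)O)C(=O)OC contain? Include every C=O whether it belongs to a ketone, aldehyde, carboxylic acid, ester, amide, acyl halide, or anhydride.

CH(OCOCH3): ester, 1 C=O (running total 1).
CH(COOH): carboxylic acid, 1 C=O (running total 2).
CO: ketone, 1 C=O (running total 3).
CH2CONHCH2: amide, 1 C=O (running total 4).
CH(NHCOCH3): amide, 1 C=O (running total 5).
CH(COCH3): ketone, 1 C=O (running total 6).
CH(CHO): aldehyde, 1 C=O (running total 7).
CH(COBr): acyl halide, 1 C=O (running total 8).
CH(COOH): carboxylic acid, 1 C=O (running total 9).
COOCH3: ester, 1 C=O (running total 10).

10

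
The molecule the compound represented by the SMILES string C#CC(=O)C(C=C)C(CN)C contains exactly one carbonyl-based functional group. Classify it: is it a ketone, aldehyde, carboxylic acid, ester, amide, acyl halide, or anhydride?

ketone

The carbonyl is in the CO segment: –C(=O)– with carbon on both sides → ketone.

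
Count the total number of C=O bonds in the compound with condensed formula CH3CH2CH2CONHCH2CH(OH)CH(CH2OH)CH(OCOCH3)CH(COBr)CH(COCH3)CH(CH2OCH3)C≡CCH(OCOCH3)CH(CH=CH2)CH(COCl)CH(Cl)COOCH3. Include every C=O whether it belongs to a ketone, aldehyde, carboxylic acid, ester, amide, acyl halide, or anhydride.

7

CH2CONHCH2: amide, 1 C=O (running total 1).
CH(OCOCH3): ester, 1 C=O (running total 2).
CH(COBr): acyl halide, 1 C=O (running total 3).
CH(COCH3): ketone, 1 C=O (running total 4).
CH(OCOCH3): ester, 1 C=O (running total 5).
CH(COCl): acyl halide, 1 C=O (running total 6).
COOCH3: ester, 1 C=O (running total 7).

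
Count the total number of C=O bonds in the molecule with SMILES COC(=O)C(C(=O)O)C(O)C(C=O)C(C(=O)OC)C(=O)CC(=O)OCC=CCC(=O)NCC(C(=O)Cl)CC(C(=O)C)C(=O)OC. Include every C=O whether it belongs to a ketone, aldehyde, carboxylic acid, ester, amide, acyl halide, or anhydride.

CH3OOC: ester, 1 C=O (running total 1).
CH(COOH): carboxylic acid, 1 C=O (running total 2).
CH(CHO): aldehyde, 1 C=O (running total 3).
CH(COOCH3): ester, 1 C=O (running total 4).
CO: ketone, 1 C=O (running total 5).
CH2COOCH2: ester, 1 C=O (running total 6).
CH2CONHCH2: amide, 1 C=O (running total 7).
CH(COCl): acyl halide, 1 C=O (running total 8).
CH(COCH3): ketone, 1 C=O (running total 9).
COOCH3: ester, 1 C=O (running total 10).

10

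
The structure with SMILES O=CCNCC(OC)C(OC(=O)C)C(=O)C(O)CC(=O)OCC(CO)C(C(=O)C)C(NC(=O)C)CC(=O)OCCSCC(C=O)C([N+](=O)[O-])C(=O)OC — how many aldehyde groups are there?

terminal –CHO: carbonyl C bonded to H and C → aldehyde.
C–N–C with sp³ carbons and no adjacent C=O → amine (secondary).
pendant –OCH3: C–O–C with sp³ C, no adjacent C=O → ether.
pendant –OC(=O)CH3: an acyloxy group → ester.
–C(=O)– with carbon on both sides → ketone.
–OH on an sp³ carbon → alcohol (secondary).
–C(=O)–O–C with C on the carbonyl side → ester.
pendant –CH2OH on an sp³ backbone C → alcohol.
pendant –COCH3: carbonyl C bonded to two carbons → ketone.
pendant –NHC(=O)CH3: N bonded to a carbonyl → amide (not amine).
–C(=O)–O–C with C on the carbonyl side → ester.
C–S–C linkage → sulfide (thioether).
pendant –CHO: carbonyl C bonded to C and H → aldehyde.
–NO2 on an sp³ carbon → nitro (the N=O is not a carbonyl).
–C(=O)OCH3: carbonyl C bonded to C and to –OCH3 → ester (not ketone + ether).
Aldehyde appears at: OHC, CH(CHO) → 2.

2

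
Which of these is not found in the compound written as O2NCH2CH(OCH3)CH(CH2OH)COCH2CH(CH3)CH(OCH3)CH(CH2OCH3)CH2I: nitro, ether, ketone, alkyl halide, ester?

alkyl halide: present (CH2I — halogen on an sp³ carbon → alkyl halide).
ether: present (CH(OCH3) — pendant –OCH3: C–O–C with sp³ C, no adjacent C=O → ether).
ketone: present (CO — –C(=O)– with carbon on both sides → ketone).
nitro: present (O2NCH2 — –NO2 on carbon → nitro group).
ester: no segment matches this pattern.

ester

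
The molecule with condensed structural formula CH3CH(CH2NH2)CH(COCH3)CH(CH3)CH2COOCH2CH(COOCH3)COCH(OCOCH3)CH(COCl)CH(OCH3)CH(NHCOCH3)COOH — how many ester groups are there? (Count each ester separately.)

Reading the structure from left to right:
  CH(CH2NH2): pendant –CH2NH2: N on sp³ C, no adjacent C=O → amine.
  CH(COCH3): pendant –COCH3: carbonyl C bonded to two carbons → ketone.
  CH2COOCH2: –C(=O)–O–C with C on the carbonyl side → ester.
  CH(COOCH3): pendant –COOCH3: carbonyl C bonded to C and –OCH3 → ester.
  CO: –C(=O)– with carbon on both sides → ketone.
  CH(OCOCH3): pendant –OC(=O)CH3: an acyloxy group → ester.
  CH(COCl): pendant –C(=O)X: carbonyl C bonded to C and halogen → acyl halide.
  CH(OCH3): pendant –OCH3: C–O–C with sp³ C, no adjacent C=O → ether.
  CH(NHCOCH3): pendant –NHC(=O)CH3: N bonded to a carbonyl → amide (not amine).
  COOH: –COOH: carbonyl C bonded to –OH and C → carboxylic acid (the –OH is not a separate alcohol).
Ester appears at: CH2COOCH2, CH(COOCH3), CH(OCOCH3) → 3.

3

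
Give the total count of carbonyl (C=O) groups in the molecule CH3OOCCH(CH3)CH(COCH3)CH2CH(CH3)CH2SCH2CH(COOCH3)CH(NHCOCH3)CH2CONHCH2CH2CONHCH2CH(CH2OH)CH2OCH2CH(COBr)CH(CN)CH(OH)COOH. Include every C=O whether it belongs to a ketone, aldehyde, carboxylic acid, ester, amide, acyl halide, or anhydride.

8

CH3OOC: ester, 1 C=O (running total 1).
CH(COCH3): ketone, 1 C=O (running total 2).
CH(COOCH3): ester, 1 C=O (running total 3).
CH(NHCOCH3): amide, 1 C=O (running total 4).
CH2CONHCH2: amide, 1 C=O (running total 5).
CH2CONHCH2: amide, 1 C=O (running total 6).
CH(COBr): acyl halide, 1 C=O (running total 7).
COOH: carboxylic acid, 1 C=O (running total 8).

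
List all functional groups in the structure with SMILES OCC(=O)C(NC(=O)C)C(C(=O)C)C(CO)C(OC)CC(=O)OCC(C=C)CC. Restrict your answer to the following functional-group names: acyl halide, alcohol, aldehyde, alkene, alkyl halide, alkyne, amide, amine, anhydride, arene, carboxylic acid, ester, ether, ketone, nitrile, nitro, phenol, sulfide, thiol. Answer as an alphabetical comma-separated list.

Taking each segment in turn:
  HOCH2: HO– on an sp³ carbon → alcohol.
  CO: –C(=O)– with carbon on both sides → ketone.
  CH(NHCOCH3): pendant –NHC(=O)CH3: N bonded to a carbonyl → amide (not amine).
  CH(COCH3): pendant –COCH3: carbonyl C bonded to two carbons → ketone.
  CH(CH2OH): pendant –CH2OH on an sp³ backbone C → alcohol.
  CH(OCH3): pendant –OCH3: C–O–C with sp³ C, no adjacent C=O → ether.
  CH2COOCH2: –C(=O)–O–C with C on the carbonyl side → ester.
  CH(CH=CH2): pendant –CH=CH2: C=C double bond → alkene.

alcohol, alkene, amide, ester, ether, ketone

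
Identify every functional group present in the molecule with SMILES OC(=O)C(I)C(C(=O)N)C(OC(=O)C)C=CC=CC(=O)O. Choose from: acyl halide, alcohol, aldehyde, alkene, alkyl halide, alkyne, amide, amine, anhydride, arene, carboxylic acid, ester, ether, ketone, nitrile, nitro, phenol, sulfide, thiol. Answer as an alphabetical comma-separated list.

alkene, alkyl halide, amide, carboxylic acid, ester

Reading the structure from left to right:
  HOOC: –COOH: carbonyl C bonded to –OH and C → carboxylic acid (the –OH is not a separate alcohol).
  CH(I): halogen on an sp³ carbon → alkyl halide.
  CH(CONH2): pendant –CONH2: carbonyl C bonded to C and N → amide.
  CH(OCOCH3): pendant –OC(=O)CH3: an acyloxy group → ester.
  CH=CH: C=C double bond → alkene.
  CH=CH: C=C double bond → alkene.
  COOH: –COOH: carbonyl C bonded to –OH and C → carboxylic acid (the –OH is not a separate alcohol).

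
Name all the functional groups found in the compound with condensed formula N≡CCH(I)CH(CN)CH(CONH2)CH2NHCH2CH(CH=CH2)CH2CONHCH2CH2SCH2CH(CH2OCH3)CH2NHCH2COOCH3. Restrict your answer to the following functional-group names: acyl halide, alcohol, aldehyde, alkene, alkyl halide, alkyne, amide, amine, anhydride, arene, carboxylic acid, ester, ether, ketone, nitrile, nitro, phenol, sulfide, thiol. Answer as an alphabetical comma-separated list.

N≡C–: carbon triple-bonded to nitrogen → nitrile.
halogen on an sp³ carbon → alkyl halide.
pendant –C≡N: nitrile.
pendant –CONH2: carbonyl C bonded to C and N → amide.
C–N–C with sp³ carbons and no adjacent C=O → amine (secondary).
pendant –CH=CH2: C=C double bond → alkene.
–C(=O)–N– linkage → amide (the N is not an amine).
C–S–C linkage → sulfide (thioether).
pendant –CH2OCH3: C–O–C linkage → ether.
C–N–C with sp³ carbons and no adjacent C=O → amine (secondary).
–C(=O)OCH3: carbonyl C bonded to C and to –OCH3 → ester (not ketone + ether).

alkene, alkyl halide, amide, amine, ester, ether, nitrile, sulfide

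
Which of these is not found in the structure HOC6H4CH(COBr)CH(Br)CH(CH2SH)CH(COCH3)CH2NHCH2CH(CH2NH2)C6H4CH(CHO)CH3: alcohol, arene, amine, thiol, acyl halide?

arene: present (HOC6H4 — –OH attached directly to an aromatic ring → phenol (not alcohol); the ring itself is an arene).
thiol: present (CH(CH2SH) — pendant –CH2SH → thiol).
acyl halide: present (CH(COBr) — pendant –C(=O)X: carbonyl C bonded to C and halogen → acyl halide).
amine: present (CH2NHCH2 — C–N–C with sp³ carbons and no adjacent C=O → amine (secondary)).
alcohol: absent. In HOC6H4, the –OH is on an aromatic ring carbon; that is a phenol, not an alcohol.

alcohol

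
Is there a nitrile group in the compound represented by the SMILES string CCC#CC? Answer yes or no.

C≡C triple bond → alkyne.
In C≡C, the triple bond is C≡C, not C≡N.
The groups actually present are: alkyne.

no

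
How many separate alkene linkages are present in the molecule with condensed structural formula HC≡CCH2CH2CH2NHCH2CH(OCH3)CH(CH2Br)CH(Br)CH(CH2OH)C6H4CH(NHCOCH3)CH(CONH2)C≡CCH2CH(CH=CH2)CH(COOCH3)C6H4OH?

1

C≡C triple bond → alkyne.
C–N–C with sp³ carbons and no adjacent C=O → amine (secondary).
pendant –OCH3: C–O–C with sp³ C, no adjacent C=O → ether.
pendant –CH2X: halogen on sp³ carbon → alkyl halide.
halogen on an sp³ carbon → alkyl halide.
pendant –CH2OH on an sp³ backbone C → alcohol.
para-disubstituted benzene ring → arene.
pendant –NHC(=O)CH3: N bonded to a carbonyl → amide (not amine).
pendant –CONH2: carbonyl C bonded to C and N → amide.
C≡C triple bond → alkyne.
pendant –CH=CH2: C=C double bond → alkene.
pendant –COOCH3: carbonyl C bonded to C and –OCH3 → ester.
–OH attached directly to an aromatic ring → phenol (not alcohol); the ring itself is an arene.
Alkene appears at: CH(CH=CH2) → 1.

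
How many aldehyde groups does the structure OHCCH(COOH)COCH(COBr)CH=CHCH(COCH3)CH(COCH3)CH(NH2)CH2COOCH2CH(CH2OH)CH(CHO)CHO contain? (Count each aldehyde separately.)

3

Working along the chain:
  OHC: terminal –CHO: carbonyl C bonded to H and C → aldehyde.
  CH(COOH): pendant –COOH: carbonyl C bonded to C and –OH → carboxylic acid.
  CO: –C(=O)– with carbon on both sides → ketone.
  CH(COBr): pendant –C(=O)X: carbonyl C bonded to C and halogen → acyl halide.
  CH=CH: C=C double bond → alkene.
  CH(COCH3): pendant –COCH3: carbonyl C bonded to two carbons → ketone.
  CH(COCH3): pendant –COCH3: carbonyl C bonded to two carbons → ketone.
  CH(NH2): –NH2 on an sp³ carbon with no adjacent C=O → amine.
  CH2COOCH2: –C(=O)–O–C with C on the carbonyl side → ester.
  CH(CH2OH): pendant –CH2OH on an sp³ backbone C → alcohol.
  CH(CHO): pendant –CHO: carbonyl C bonded to C and H → aldehyde.
  CHO: terminal –CHO: carbonyl C bonded to H and C → aldehyde.
Aldehyde appears at: OHC, CH(CHO), CHO → 3.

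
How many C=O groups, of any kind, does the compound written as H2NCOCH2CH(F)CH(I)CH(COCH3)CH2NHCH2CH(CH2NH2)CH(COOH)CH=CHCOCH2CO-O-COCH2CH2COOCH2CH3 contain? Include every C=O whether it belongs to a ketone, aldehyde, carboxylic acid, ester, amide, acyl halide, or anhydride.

7

H2NCO: amide, 1 C=O (running total 1).
CH(COCH3): ketone, 1 C=O (running total 2).
CH(COOH): carboxylic acid, 1 C=O (running total 3).
CO: ketone, 1 C=O (running total 4).
CH2CO-O-COCH2: anhydride, 2 C=O (running total 6).
CH2COOCH2: ester, 1 C=O (running total 7).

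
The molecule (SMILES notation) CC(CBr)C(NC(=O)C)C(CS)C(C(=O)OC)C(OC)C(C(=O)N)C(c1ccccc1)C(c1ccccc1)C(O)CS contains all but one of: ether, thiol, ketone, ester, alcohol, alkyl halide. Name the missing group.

thiol: present (CH(CH2SH) — pendant –CH2SH → thiol).
alkyl halide: present (CH(CH2Br) — pendant –CH2X: halogen on sp³ carbon → alkyl halide).
ester: present (CH(COOCH3) — pendant –COOCH3: carbonyl C bonded to C and –OCH3 → ester).
ether: present (CH(OCH3) — pendant –OCH3: C–O–C with sp³ C, no adjacent C=O → ether).
alcohol: present (CH(OH) — –OH on an sp³ carbon → alcohol (secondary)).
ketone: absent. In CH(COOCH3), the C=O is bonded to an –O–C group, which defines an ester, not a ketone. In each of CH(NHCOCH3) and CH(CONH2), the C=O is bonded to nitrogen, which defines an amide, not a ketone.

ketone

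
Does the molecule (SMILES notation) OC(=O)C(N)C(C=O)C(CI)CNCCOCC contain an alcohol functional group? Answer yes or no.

no

Working along the chain:
  HOOC: –COOH: carbonyl C bonded to –OH and C → carboxylic acid (the –OH is not a separate alcohol).
  CH(NH2): –NH2 on an sp³ carbon with no adjacent C=O → amine.
  CH(CHO): pendant –CHO: carbonyl C bonded to C and H → aldehyde.
  CH(CH2I): pendant –CH2X: halogen on sp³ carbon → alkyl halide.
  CH2NHCH2: C–N–C with sp³ carbons and no adjacent C=O → amine (secondary).
  CH2OCH2: C–O–C with sp³ carbons on both sides and no adjacent C=O → ether.
In HOOC, the –OH sits on a carbonyl carbon, making it part of a carboxylic acid, not an alcohol.
The groups actually present are: aldehyde, alkyl halide, amine, carboxylic acid, ether.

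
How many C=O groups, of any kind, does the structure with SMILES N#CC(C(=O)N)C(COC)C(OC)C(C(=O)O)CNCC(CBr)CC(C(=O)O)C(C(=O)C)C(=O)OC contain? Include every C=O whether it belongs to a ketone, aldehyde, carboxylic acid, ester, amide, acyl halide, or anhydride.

CH(CONH2): amide, 1 C=O (running total 1).
CH(COOH): carboxylic acid, 1 C=O (running total 2).
CH(COOH): carboxylic acid, 1 C=O (running total 3).
CH(COCH3): ketone, 1 C=O (running total 4).
COOCH3: ester, 1 C=O (running total 5).

5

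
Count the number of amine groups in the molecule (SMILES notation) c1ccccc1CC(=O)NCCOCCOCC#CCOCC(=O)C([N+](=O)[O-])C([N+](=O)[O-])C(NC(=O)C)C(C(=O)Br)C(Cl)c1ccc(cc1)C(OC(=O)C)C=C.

C6H5– phenyl ring → arene.
–C(=O)–N– linkage → amide (the N is not an amine).
C–O–C with sp³ carbons on both sides and no adjacent C=O → ether.
C–O–C with sp³ carbons on both sides and no adjacent C=O → ether.
C≡C triple bond → alkyne.
C–O–C with sp³ carbons on both sides and no adjacent C=O → ether.
–C(=O)– with carbon on both sides → ketone.
–NO2 on an sp³ carbon → nitro (the N=O is not a carbonyl).
–NO2 on an sp³ carbon → nitro (the N=O is not a carbonyl).
pendant –NHC(=O)CH3: N bonded to a carbonyl → amide (not amine).
pendant –C(=O)X: carbonyl C bonded to C and halogen → acyl halide.
halogen on an sp³ carbon → alkyl halide.
para-disubstituted benzene ring → arene.
pendant –OC(=O)CH3: an acyloxy group → ester.
C=C double bond → alkene.
No segment is a amine: CH2CONHCH2 is amide, not amine; CH(NO2) is nitro, not amine; CH(NO2) is nitro, not amine. → 0.

0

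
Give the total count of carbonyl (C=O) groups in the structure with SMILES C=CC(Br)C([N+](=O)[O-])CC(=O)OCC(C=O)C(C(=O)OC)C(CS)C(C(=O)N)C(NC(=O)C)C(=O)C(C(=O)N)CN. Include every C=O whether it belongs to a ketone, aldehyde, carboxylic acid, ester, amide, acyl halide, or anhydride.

7

CH2COOCH2: ester, 1 C=O (running total 1).
CH(CHO): aldehyde, 1 C=O (running total 2).
CH(COOCH3): ester, 1 C=O (running total 3).
CH(CONH2): amide, 1 C=O (running total 4).
CH(NHCOCH3): amide, 1 C=O (running total 5).
CO: ketone, 1 C=O (running total 6).
CH(CONH2): amide, 1 C=O (running total 7).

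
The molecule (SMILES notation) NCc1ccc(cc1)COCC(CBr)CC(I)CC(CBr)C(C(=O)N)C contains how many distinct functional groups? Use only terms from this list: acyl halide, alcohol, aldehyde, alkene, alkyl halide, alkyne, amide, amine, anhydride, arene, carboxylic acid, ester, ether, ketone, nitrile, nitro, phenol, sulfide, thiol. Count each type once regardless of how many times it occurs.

5

–NH2 on an sp³ carbon with no adjacent C=O → amine.
para-disubstituted benzene ring → arene.
C–O–C with sp³ carbons on both sides and no adjacent C=O → ether.
pendant –CH2X: halogen on sp³ carbon → alkyl halide.
halogen on an sp³ carbon → alkyl halide.
pendant –CH2X: halogen on sp³ carbon → alkyl halide.
pendant –CONH2: carbonyl C bonded to C and N → amide.
Distinct types present: alkyl halide, amide, amine, arene, ether.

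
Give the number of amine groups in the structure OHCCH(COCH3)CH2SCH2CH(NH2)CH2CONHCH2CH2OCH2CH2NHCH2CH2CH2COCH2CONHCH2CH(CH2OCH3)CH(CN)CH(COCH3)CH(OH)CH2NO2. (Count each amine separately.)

2

terminal –CHO: carbonyl C bonded to H and C → aldehyde.
pendant –COCH3: carbonyl C bonded to two carbons → ketone.
C–S–C linkage → sulfide (thioether).
–NH2 on an sp³ carbon with no adjacent C=O → amine.
–C(=O)–N– linkage → amide (the N is not an amine).
C–O–C with sp³ carbons on both sides and no adjacent C=O → ether.
C–N–C with sp³ carbons and no adjacent C=O → amine (secondary).
–C(=O)– with carbon on both sides → ketone.
–C(=O)–N– linkage → amide (the N is not an amine).
pendant –CH2OCH3: C–O–C linkage → ether.
pendant –C≡N: nitrile.
pendant –COCH3: carbonyl C bonded to two carbons → ketone.
–OH on an sp³ carbon → alcohol (secondary).
–NO2 on carbon → nitro group.
Amine appears at: CH(NH2), CH2NHCH2 → 2.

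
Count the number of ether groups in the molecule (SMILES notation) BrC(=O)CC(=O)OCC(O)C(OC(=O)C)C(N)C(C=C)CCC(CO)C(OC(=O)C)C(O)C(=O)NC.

0

–C(=O)Br: carbonyl C bonded to C and to a halogen → acyl halide (not alkyl halide).
–C(=O)–O–C with C on the carbonyl side → ester.
–OH on an sp³ carbon → alcohol (secondary).
pendant –OC(=O)CH3: an acyloxy group → ester.
–NH2 on an sp³ carbon with no adjacent C=O → amine.
pendant –CH=CH2: C=C double bond → alkene.
pendant –CH2OH on an sp³ backbone C → alcohol.
pendant –OC(=O)CH3: an acyloxy group → ester.
–OH on an sp³ carbon → alcohol (secondary).
–C(=O)NHCH3: carbonyl C bonded to C and to N → amide (the N is not an amine).
No segment is a ether: CH2COOCH2 is ester, not ether; CH(OH) is alcohol, not ether; CH(OCOCH3) is ester, not ether. → 0.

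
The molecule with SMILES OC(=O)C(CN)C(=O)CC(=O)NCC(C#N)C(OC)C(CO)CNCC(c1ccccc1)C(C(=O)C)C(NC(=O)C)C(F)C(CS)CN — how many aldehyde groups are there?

0

Taking each segment in turn:
  HOOC: –COOH: carbonyl C bonded to –OH and C → carboxylic acid (the –OH is not a separate alcohol).
  CH(CH2NH2): pendant –CH2NH2: N on sp³ C, no adjacent C=O → amine.
  CO: –C(=O)– with carbon on both sides → ketone.
  CH2CONHCH2: –C(=O)–N– linkage → amide (the N is not an amine).
  CH(CN): pendant –C≡N: nitrile.
  CH(OCH3): pendant –OCH3: C–O–C with sp³ C, no adjacent C=O → ether.
  CH(CH2OH): pendant –CH2OH on an sp³ backbone C → alcohol.
  CH2NHCH2: C–N–C with sp³ carbons and no adjacent C=O → amine (secondary).
  CH(C6H5): pendant –C6H5: benzene ring → arene.
  CH(COCH3): pendant –COCH3: carbonyl C bonded to two carbons → ketone.
  CH(NHCOCH3): pendant –NHC(=O)CH3: N bonded to a carbonyl → amide (not amine).
  CH(F): halogen on an sp³ carbon → alkyl halide.
  CH(CH2SH): pendant –CH2SH → thiol.
  CH2NH2: –NH2 on an sp³ carbon with no adjacent C=O → amine.
No segment is a aldehyde: HOOC is carboxylic acid, not aldehyde; CO is ketone, not aldehyde; CH(COCH3) is ketone, not aldehyde. → 0.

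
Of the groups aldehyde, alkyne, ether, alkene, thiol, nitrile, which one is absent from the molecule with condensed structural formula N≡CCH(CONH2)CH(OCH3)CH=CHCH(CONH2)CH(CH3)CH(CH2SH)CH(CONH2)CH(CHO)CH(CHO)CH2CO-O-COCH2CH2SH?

alkyne

aldehyde: present (CH(CHO) — pendant –CHO: carbonyl C bonded to C and H → aldehyde).
nitrile: present (N≡C — N≡C–: carbon triple-bonded to nitrogen → nitrile).
ether: present (CH(OCH3) — pendant –OCH3: C–O–C with sp³ C, no adjacent C=O → ether).
alkene: present (CH=CH — C=C double bond → alkene).
thiol: present (CH(CH2SH) — pendant –CH2SH → thiol).
alkyne: absent. In N≡C, the triple bond is C≡N, not C≡C, so it is a nitrile.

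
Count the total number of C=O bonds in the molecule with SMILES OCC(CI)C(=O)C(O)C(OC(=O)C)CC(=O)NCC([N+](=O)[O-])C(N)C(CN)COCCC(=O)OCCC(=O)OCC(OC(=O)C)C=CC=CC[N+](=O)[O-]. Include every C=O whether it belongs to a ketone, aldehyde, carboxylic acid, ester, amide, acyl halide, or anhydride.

6

CO: ketone, 1 C=O (running total 1).
CH(OCOCH3): ester, 1 C=O (running total 2).
CH2CONHCH2: amide, 1 C=O (running total 3).
CH2COOCH2: ester, 1 C=O (running total 4).
CH2COOCH2: ester, 1 C=O (running total 5).
CH(OCOCH3): ester, 1 C=O (running total 6).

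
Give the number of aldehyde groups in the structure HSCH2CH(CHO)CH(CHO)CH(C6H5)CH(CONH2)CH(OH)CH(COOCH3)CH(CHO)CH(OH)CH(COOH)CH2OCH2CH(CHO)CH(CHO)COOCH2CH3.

–SH on an sp³ carbon → thiol.
pendant –CHO: carbonyl C bonded to C and H → aldehyde.
pendant –CHO: carbonyl C bonded to C and H → aldehyde.
pendant –C6H5: benzene ring → arene.
pendant –CONH2: carbonyl C bonded to C and N → amide.
–OH on an sp³ carbon → alcohol (secondary).
pendant –COOCH3: carbonyl C bonded to C and –OCH3 → ester.
pendant –CHO: carbonyl C bonded to C and H → aldehyde.
–OH on an sp³ carbon → alcohol (secondary).
pendant –COOH: carbonyl C bonded to C and –OH → carboxylic acid.
C–O–C with sp³ carbons on both sides and no adjacent C=O → ether.
pendant –CHO: carbonyl C bonded to C and H → aldehyde.
pendant –CHO: carbonyl C bonded to C and H → aldehyde.
–C(=O)OCH2CH3: carbonyl C bonded to C and to –OEt → ester.
Aldehyde appears at: CH(CHO), CH(CHO), CH(CHO), CH(CHO), CH(CHO) → 5.

5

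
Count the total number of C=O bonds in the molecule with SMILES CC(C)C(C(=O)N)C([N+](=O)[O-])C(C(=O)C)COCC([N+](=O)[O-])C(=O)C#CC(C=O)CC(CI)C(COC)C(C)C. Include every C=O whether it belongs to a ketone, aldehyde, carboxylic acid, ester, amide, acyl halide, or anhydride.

4

CH(CONH2): amide, 1 C=O (running total 1).
CH(COCH3): ketone, 1 C=O (running total 2).
CO: ketone, 1 C=O (running total 3).
CH(CHO): aldehyde, 1 C=O (running total 4).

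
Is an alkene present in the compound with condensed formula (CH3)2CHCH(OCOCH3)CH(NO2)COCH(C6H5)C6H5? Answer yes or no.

no

Reading the structure from left to right:
  CH(OCOCH3): pendant –OC(=O)CH3: an acyloxy group → ester.
  CH(NO2): –NO2 on an sp³ carbon → nitro (the N=O is not a carbonyl).
  CO: –C(=O)– with carbon on both sides → ketone.
  CH(C6H5): pendant –C6H5: benzene ring → arene.
  C6H5: –C6H5 phenyl ring → arene.
In each of CH(C6H5) and C6H5, the C=C units are part of an aromatic ring, which is an arene, not an isolated alkene.
The groups actually present are: arene, ester, ketone, nitro.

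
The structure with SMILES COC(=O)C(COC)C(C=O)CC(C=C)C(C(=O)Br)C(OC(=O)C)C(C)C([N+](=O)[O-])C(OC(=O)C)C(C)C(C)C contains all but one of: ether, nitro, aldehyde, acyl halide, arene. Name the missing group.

acyl halide: present (CH(COBr) — pendant –C(=O)X: carbonyl C bonded to C and halogen → acyl halide).
aldehyde: present (CH(CHO) — pendant –CHO: carbonyl C bonded to C and H → aldehyde).
nitro: present (CH(NO2) — –NO2 on an sp³ carbon → nitro (the N=O is not a carbonyl)).
ether: present (CH(CH2OCH3) — pendant –CH2OCH3: C–O–C linkage → ether).
arene: no segment matches this pattern.

arene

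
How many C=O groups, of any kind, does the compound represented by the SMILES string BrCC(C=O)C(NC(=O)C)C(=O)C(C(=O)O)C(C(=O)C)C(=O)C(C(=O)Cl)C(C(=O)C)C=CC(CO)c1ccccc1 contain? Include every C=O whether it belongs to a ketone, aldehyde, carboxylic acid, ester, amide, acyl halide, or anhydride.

8

CH(CHO): aldehyde, 1 C=O (running total 1).
CH(NHCOCH3): amide, 1 C=O (running total 2).
CO: ketone, 1 C=O (running total 3).
CH(COOH): carboxylic acid, 1 C=O (running total 4).
CH(COCH3): ketone, 1 C=O (running total 5).
CO: ketone, 1 C=O (running total 6).
CH(COCl): acyl halide, 1 C=O (running total 7).
CH(COCH3): ketone, 1 C=O (running total 8).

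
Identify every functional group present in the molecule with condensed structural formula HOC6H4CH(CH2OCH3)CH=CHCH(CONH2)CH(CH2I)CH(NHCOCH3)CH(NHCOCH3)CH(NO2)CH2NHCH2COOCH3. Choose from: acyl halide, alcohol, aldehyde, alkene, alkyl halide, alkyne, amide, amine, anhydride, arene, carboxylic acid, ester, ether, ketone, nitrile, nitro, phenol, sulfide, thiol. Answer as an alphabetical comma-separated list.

Working along the chain:
  HOC6H4: –OH attached directly to an aromatic ring → phenol (not alcohol); the ring itself is an arene.
  CH(CH2OCH3): pendant –CH2OCH3: C–O–C linkage → ether.
  CH=CH: C=C double bond → alkene.
  CH(CONH2): pendant –CONH2: carbonyl C bonded to C and N → amide.
  CH(CH2I): pendant –CH2X: halogen on sp³ carbon → alkyl halide.
  CH(NHCOCH3): pendant –NHC(=O)CH3: N bonded to a carbonyl → amide (not amine).
  CH(NHCOCH3): pendant –NHC(=O)CH3: N bonded to a carbonyl → amide (not amine).
  CH(NO2): –NO2 on an sp³ carbon → nitro (the N=O is not a carbonyl).
  CH2NHCH2: C–N–C with sp³ carbons and no adjacent C=O → amine (secondary).
  COOCH3: –C(=O)OCH3: carbonyl C bonded to C and to –OCH3 → ester (not ketone + ether).

alkene, alkyl halide, amide, amine, arene, ester, ether, nitro, phenol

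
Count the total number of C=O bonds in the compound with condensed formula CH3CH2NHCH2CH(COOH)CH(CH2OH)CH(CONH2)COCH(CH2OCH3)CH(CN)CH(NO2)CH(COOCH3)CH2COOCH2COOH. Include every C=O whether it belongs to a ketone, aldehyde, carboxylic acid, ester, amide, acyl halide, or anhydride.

CH(COOH): carboxylic acid, 1 C=O (running total 1).
CH(CONH2): amide, 1 C=O (running total 2).
CO: ketone, 1 C=O (running total 3).
CH(COOCH3): ester, 1 C=O (running total 4).
CH2COOCH2: ester, 1 C=O (running total 5).
COOH: carboxylic acid, 1 C=O (running total 6).

6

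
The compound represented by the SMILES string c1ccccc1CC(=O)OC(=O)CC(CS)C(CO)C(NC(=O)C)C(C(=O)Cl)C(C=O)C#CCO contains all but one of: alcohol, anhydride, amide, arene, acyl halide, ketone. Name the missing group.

acyl halide: present (CH(COCl) — pendant –C(=O)X: carbonyl C bonded to C and halogen → acyl halide).
arene: present (C6H5 — C6H5– phenyl ring → arene).
amide: present (CH(NHCOCH3) — pendant –NHC(=O)CH3: N bonded to a carbonyl → amide (not amine)).
anhydride: present (CH2CO-O-COCH2 — two acyl groups sharing one oxygen, –C(=O)–O–C(=O)– → anhydride).
alcohol: present (CH(CH2OH) — pendant –CH2OH on an sp³ backbone C → alcohol).
ketone: absent. In CH(NHCOCH3), the C=O is bonded to nitrogen, which defines an amide, not a ketone. In CH(CHO), the carbonyl carbon carries an H, so it is an aldehyde, not a ketone. In CH(COCl), the C=O is bonded to a halogen, which defines an acyl halide, not a ketone. In CH2CO-O-COCH2, the two C=O groups share a bridging oxygen, which is an anhydride linkage, not a ketone.

ketone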